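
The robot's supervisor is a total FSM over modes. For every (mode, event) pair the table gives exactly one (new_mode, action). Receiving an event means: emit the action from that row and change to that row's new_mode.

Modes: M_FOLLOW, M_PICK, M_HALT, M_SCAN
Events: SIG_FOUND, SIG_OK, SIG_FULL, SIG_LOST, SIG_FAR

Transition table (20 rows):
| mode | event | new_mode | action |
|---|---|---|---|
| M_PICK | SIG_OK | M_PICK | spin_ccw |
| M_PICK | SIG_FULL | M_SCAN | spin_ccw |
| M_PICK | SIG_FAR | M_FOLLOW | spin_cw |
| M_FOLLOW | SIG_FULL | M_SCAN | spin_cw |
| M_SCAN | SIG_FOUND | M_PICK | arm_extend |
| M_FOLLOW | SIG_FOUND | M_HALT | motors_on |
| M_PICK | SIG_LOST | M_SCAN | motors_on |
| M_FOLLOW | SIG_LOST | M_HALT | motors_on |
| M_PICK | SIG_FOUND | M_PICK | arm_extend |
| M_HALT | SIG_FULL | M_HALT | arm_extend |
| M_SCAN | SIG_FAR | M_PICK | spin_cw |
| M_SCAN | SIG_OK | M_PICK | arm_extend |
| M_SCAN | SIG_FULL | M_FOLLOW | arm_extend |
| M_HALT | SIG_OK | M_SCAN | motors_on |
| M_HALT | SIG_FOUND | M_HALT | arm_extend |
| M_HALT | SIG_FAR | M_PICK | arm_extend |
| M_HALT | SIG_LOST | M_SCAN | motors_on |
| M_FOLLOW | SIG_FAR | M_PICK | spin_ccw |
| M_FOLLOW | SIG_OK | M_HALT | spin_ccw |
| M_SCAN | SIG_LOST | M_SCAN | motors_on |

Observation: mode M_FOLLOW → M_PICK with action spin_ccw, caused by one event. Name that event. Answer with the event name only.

SIG_FAR

try SIG_FOUND: (M_FOLLOW, SIG_FOUND) → (M_HALT, motors_on)
try SIG_OK: (M_FOLLOW, SIG_OK) → (M_HALT, spin_ccw)
try SIG_FULL: (M_FOLLOW, SIG_FULL) → (M_SCAN, spin_cw)
try SIG_LOST: (M_FOLLOW, SIG_LOST) → (M_HALT, motors_on)
try SIG_FAR: (M_FOLLOW, SIG_FAR) → (M_PICK, spin_ccw)  ← matches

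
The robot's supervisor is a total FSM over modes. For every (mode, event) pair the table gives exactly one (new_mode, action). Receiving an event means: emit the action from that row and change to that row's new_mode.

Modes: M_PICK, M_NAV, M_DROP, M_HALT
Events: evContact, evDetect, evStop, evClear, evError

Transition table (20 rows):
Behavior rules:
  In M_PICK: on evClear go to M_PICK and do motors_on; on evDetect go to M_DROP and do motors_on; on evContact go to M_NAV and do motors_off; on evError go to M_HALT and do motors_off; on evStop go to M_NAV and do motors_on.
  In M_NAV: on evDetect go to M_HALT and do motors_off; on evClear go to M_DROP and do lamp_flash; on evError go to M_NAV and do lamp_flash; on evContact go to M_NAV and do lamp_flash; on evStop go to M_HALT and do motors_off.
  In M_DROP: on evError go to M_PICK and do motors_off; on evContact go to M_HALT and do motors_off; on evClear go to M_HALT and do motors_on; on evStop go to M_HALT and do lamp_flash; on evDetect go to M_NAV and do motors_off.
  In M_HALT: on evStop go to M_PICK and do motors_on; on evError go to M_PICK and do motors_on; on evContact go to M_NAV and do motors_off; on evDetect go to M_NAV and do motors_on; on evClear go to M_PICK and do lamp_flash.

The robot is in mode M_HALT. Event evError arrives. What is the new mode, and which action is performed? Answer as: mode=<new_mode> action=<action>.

mode=M_PICK action=motors_on

current mode = M_HALT; filter table to that mode:
  (M_HALT, evStop) → (M_PICK, motors_on)
  (M_HALT, evError) → (M_PICK, motors_on)  ← event matches
  (M_HALT, evContact) → (M_NAV, motors_off)
  (M_HALT, evDetect) → (M_NAV, motors_on)
  (M_HALT, evClear) → (M_PICK, lamp_flash)
event = evError selects (M_PICK, motors_on)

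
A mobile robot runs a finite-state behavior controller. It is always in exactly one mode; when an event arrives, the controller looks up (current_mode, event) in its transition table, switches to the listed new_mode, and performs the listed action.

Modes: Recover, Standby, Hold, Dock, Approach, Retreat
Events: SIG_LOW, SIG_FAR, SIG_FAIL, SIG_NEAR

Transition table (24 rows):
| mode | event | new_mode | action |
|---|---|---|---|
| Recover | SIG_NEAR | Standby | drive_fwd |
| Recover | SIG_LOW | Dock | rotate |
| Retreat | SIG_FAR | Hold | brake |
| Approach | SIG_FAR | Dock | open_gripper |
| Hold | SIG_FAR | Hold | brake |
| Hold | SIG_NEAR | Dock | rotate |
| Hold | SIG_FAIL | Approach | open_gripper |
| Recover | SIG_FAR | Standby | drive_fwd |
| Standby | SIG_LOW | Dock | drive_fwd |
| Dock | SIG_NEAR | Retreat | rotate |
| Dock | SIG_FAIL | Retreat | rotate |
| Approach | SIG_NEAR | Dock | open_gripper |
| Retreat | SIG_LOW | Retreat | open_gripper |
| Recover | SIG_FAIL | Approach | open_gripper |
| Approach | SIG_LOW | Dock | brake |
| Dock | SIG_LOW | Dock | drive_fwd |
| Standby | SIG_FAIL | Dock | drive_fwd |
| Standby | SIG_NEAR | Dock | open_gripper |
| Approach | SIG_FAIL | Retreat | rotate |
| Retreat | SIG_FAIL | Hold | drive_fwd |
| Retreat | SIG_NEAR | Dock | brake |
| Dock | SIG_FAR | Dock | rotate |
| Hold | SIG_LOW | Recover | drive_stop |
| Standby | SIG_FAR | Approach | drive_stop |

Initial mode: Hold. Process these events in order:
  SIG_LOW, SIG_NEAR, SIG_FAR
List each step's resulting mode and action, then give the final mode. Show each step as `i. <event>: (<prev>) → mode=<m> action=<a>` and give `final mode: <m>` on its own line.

final mode: Approach

1. SIG_LOW: (Hold) → mode=Recover action=drive_stop
2. SIG_NEAR: (Recover) → mode=Standby action=drive_fwd
3. SIG_FAR: (Standby) → mode=Approach action=drive_stop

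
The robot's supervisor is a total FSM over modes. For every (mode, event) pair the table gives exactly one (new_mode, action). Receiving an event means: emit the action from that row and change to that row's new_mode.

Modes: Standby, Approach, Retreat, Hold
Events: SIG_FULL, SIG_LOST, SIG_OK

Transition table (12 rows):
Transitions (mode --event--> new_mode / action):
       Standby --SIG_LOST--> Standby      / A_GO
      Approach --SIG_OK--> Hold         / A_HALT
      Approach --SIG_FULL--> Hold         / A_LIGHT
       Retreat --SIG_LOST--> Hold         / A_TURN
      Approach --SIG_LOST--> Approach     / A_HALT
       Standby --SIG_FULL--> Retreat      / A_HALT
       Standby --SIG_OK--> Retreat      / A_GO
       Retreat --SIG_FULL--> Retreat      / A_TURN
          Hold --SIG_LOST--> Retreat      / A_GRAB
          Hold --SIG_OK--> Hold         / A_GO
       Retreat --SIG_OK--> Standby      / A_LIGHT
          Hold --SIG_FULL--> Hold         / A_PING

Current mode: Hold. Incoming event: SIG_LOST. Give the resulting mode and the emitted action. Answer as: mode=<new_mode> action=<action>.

mode=Retreat action=A_GRAB

current mode = Hold; filter table to that mode:
  (Hold, SIG_LOST) → (Retreat, A_GRAB)  ← event matches
  (Hold, SIG_OK) → (Hold, A_GO)
  (Hold, SIG_FULL) → (Hold, A_PING)
event = SIG_LOST selects (Retreat, A_GRAB)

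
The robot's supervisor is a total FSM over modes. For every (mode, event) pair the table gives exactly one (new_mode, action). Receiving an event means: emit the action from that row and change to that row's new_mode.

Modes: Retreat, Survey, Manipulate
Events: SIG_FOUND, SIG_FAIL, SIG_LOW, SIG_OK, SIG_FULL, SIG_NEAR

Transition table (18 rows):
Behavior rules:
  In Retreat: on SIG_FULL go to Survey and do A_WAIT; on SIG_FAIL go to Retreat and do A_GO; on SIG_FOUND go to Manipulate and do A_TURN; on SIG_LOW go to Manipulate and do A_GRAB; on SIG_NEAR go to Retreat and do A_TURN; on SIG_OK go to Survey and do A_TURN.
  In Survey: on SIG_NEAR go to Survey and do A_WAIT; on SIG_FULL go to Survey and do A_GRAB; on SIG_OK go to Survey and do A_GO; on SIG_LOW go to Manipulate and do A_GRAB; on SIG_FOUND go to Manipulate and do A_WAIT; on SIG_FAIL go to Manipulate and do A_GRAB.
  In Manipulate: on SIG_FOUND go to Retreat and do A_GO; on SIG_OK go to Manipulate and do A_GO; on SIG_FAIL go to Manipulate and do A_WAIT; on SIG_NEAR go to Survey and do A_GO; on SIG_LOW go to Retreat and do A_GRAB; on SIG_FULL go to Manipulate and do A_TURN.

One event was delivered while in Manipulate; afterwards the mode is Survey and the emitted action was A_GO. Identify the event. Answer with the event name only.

SIG_NEAR

try SIG_FOUND: (Manipulate, SIG_FOUND) → (Retreat, A_GO)
try SIG_FAIL: (Manipulate, SIG_FAIL) → (Manipulate, A_WAIT)
try SIG_LOW: (Manipulate, SIG_LOW) → (Retreat, A_GRAB)
try SIG_OK: (Manipulate, SIG_OK) → (Manipulate, A_GO)
try SIG_FULL: (Manipulate, SIG_FULL) → (Manipulate, A_TURN)
try SIG_NEAR: (Manipulate, SIG_NEAR) → (Survey, A_GO)  ← matches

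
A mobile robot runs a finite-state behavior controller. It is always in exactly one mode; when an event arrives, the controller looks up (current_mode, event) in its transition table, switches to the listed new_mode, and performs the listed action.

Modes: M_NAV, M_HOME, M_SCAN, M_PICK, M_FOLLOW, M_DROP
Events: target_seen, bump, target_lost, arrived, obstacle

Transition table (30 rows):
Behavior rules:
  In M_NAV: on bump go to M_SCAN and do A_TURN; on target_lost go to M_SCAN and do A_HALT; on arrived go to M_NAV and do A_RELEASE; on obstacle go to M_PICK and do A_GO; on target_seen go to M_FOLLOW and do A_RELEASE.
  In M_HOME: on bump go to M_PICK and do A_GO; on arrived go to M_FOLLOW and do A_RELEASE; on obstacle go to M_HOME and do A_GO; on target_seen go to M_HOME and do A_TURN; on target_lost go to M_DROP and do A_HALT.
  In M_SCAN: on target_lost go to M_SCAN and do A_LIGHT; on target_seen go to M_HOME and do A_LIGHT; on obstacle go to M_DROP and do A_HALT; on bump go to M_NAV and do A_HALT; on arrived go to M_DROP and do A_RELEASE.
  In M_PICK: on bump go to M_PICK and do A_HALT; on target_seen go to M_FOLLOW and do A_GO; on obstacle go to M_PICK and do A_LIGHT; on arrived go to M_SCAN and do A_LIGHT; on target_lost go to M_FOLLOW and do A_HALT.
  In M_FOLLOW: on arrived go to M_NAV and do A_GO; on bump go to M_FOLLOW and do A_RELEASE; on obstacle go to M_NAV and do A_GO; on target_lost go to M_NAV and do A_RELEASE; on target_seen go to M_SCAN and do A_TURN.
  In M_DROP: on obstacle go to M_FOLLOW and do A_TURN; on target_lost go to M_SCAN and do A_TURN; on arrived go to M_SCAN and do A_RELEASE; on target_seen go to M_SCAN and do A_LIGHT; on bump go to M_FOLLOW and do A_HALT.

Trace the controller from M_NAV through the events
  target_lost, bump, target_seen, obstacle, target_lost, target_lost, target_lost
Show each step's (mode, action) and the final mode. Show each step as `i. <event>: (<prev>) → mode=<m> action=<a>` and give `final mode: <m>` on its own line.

1. target_lost: (M_NAV) → mode=M_SCAN action=A_HALT
2. bump: (M_SCAN) → mode=M_NAV action=A_HALT
3. target_seen: (M_NAV) → mode=M_FOLLOW action=A_RELEASE
4. obstacle: (M_FOLLOW) → mode=M_NAV action=A_GO
5. target_lost: (M_NAV) → mode=M_SCAN action=A_HALT
6. target_lost: (M_SCAN) → mode=M_SCAN action=A_LIGHT
7. target_lost: (M_SCAN) → mode=M_SCAN action=A_LIGHT

final mode: M_SCAN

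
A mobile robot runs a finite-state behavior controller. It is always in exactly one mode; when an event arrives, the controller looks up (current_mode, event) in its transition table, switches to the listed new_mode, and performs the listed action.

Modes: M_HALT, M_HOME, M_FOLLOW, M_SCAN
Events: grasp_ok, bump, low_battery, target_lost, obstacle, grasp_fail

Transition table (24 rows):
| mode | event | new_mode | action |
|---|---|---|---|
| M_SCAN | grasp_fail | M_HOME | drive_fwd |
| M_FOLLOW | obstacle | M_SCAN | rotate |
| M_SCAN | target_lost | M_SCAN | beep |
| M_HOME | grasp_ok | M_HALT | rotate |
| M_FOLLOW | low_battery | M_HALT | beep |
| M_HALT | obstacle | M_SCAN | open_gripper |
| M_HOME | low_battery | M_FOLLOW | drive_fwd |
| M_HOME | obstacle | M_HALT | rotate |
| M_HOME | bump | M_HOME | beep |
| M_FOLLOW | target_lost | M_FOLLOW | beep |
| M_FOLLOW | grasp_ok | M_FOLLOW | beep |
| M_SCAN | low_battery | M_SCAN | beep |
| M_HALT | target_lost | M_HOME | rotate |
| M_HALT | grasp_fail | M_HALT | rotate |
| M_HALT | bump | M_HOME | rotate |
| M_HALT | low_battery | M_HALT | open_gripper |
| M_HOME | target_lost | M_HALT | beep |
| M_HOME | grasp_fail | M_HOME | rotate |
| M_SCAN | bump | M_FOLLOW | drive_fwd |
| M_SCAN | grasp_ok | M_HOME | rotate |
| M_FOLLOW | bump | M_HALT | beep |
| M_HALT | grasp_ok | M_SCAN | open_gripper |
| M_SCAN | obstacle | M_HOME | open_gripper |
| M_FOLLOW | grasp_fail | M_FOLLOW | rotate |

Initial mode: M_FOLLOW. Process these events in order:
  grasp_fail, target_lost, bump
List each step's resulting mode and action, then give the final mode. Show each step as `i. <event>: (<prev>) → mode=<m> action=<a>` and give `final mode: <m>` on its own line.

1. grasp_fail: (M_FOLLOW) → mode=M_FOLLOW action=rotate
2. target_lost: (M_FOLLOW) → mode=M_FOLLOW action=beep
3. bump: (M_FOLLOW) → mode=M_HALT action=beep

final mode: M_HALT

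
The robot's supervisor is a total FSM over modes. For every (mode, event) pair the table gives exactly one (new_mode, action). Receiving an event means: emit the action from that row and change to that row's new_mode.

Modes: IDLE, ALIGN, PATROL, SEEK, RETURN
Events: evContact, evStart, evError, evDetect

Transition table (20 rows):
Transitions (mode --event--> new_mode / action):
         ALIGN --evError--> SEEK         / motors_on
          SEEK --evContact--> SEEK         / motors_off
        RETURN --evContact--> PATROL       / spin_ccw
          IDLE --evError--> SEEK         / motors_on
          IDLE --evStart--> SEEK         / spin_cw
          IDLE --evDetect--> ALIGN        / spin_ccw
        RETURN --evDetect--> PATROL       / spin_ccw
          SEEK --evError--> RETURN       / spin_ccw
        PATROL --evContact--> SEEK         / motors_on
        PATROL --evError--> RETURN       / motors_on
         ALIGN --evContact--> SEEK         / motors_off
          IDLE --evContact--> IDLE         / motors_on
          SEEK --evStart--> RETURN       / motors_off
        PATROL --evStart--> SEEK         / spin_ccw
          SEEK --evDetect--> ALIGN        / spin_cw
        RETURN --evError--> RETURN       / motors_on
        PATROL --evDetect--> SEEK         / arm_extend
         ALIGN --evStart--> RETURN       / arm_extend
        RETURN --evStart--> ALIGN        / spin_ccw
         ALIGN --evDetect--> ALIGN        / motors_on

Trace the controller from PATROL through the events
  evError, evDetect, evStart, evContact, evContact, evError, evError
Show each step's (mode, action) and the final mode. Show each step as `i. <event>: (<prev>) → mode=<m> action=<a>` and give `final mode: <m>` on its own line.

final mode: RETURN

1. evError: (PATROL) → mode=RETURN action=motors_on
2. evDetect: (RETURN) → mode=PATROL action=spin_ccw
3. evStart: (PATROL) → mode=SEEK action=spin_ccw
4. evContact: (SEEK) → mode=SEEK action=motors_off
5. evContact: (SEEK) → mode=SEEK action=motors_off
6. evError: (SEEK) → mode=RETURN action=spin_ccw
7. evError: (RETURN) → mode=RETURN action=motors_on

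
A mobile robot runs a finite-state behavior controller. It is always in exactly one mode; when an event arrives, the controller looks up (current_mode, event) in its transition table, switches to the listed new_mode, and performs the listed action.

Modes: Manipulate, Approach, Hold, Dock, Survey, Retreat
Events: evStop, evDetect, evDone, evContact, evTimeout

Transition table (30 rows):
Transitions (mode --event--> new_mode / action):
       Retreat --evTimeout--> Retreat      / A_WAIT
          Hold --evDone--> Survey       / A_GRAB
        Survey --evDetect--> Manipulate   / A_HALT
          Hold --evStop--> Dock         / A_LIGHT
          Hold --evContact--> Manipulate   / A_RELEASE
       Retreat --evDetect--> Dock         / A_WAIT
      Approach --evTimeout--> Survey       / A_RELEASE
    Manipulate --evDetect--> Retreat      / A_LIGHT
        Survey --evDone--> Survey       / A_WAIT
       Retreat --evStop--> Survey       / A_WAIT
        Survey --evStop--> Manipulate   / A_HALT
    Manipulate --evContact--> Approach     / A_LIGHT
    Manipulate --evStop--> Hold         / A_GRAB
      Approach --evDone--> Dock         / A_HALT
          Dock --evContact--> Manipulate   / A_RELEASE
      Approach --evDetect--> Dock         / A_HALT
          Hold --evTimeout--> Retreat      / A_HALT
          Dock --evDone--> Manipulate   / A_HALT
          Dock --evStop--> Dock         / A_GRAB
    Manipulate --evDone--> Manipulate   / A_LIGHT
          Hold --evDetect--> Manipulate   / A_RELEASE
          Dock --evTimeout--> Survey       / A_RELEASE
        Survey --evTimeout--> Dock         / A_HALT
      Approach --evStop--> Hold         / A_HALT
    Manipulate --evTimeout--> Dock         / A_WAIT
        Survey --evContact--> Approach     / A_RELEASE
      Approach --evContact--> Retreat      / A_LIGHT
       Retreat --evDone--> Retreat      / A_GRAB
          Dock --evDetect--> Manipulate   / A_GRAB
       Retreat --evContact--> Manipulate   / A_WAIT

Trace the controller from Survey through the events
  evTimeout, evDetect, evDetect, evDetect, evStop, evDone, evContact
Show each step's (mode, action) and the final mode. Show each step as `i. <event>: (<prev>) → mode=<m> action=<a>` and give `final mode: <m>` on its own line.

1. evTimeout: (Survey) → mode=Dock action=A_HALT
2. evDetect: (Dock) → mode=Manipulate action=A_GRAB
3. evDetect: (Manipulate) → mode=Retreat action=A_LIGHT
4. evDetect: (Retreat) → mode=Dock action=A_WAIT
5. evStop: (Dock) → mode=Dock action=A_GRAB
6. evDone: (Dock) → mode=Manipulate action=A_HALT
7. evContact: (Manipulate) → mode=Approach action=A_LIGHT

final mode: Approach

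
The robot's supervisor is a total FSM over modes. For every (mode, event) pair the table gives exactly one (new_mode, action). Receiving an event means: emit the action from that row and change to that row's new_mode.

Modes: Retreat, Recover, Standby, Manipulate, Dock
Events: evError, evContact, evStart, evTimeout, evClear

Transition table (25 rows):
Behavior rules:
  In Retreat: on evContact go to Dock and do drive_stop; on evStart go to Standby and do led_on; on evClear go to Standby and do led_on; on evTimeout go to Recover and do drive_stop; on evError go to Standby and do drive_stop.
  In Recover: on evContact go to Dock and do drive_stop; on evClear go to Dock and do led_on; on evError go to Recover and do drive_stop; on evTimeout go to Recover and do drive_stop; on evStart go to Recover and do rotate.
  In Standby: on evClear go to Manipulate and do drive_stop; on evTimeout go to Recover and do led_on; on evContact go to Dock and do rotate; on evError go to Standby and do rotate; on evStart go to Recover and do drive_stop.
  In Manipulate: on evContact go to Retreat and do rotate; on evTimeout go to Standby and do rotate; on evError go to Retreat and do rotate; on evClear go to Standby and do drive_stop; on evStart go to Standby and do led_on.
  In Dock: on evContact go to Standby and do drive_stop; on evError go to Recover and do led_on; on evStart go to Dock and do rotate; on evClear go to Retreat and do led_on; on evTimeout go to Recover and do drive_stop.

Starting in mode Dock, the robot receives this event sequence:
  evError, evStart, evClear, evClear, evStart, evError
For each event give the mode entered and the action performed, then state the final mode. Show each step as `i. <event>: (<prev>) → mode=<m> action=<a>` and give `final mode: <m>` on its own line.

final mode: Standby

1. evError: (Dock) → mode=Recover action=led_on
2. evStart: (Recover) → mode=Recover action=rotate
3. evClear: (Recover) → mode=Dock action=led_on
4. evClear: (Dock) → mode=Retreat action=led_on
5. evStart: (Retreat) → mode=Standby action=led_on
6. evError: (Standby) → mode=Standby action=rotate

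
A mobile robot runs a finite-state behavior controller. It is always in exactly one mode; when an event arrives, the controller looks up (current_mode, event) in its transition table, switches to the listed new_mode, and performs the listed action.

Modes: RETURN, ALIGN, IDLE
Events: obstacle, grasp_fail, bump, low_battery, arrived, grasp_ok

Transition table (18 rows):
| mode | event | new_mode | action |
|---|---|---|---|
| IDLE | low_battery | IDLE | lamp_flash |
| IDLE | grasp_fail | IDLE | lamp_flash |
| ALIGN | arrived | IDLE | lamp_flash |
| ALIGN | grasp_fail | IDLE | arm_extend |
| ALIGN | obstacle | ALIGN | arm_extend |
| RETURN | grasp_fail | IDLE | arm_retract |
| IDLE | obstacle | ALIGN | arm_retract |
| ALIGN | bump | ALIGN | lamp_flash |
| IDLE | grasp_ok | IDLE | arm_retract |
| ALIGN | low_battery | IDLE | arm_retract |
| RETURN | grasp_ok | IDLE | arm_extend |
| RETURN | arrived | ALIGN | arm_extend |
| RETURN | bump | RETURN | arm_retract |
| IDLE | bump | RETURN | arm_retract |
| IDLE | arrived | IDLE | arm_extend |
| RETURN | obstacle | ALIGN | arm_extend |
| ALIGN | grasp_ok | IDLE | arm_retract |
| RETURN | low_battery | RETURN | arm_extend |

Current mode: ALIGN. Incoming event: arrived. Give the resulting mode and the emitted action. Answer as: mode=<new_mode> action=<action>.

mode=IDLE action=lamp_flash

current mode = ALIGN; filter table to that mode:
  (ALIGN, arrived) → (IDLE, lamp_flash)  ← event matches
  (ALIGN, grasp_fail) → (IDLE, arm_extend)
  (ALIGN, obstacle) → (ALIGN, arm_extend)
  (ALIGN, bump) → (ALIGN, lamp_flash)
  (ALIGN, low_battery) → (IDLE, arm_retract)
  (ALIGN, grasp_ok) → (IDLE, arm_retract)
event = arrived selects (IDLE, lamp_flash)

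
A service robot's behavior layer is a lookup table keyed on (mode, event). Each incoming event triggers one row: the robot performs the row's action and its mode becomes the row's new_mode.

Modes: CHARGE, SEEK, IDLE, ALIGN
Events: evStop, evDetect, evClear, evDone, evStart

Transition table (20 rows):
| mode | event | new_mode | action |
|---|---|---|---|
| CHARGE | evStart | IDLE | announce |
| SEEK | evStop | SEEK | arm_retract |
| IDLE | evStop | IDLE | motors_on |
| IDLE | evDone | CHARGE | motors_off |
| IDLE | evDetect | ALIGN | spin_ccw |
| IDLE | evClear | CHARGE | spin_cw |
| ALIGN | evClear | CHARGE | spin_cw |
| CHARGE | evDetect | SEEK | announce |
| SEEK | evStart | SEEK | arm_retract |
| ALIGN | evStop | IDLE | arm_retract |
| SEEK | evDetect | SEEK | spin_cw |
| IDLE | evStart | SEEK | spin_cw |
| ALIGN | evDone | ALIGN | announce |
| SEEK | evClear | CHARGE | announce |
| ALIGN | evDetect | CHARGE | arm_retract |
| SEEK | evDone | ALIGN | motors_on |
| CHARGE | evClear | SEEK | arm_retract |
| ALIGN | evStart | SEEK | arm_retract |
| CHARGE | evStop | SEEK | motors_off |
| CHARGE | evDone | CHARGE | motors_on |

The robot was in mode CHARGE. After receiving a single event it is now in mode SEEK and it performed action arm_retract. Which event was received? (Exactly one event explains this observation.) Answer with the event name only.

evClear

try evStop: (CHARGE, evStop) → (SEEK, motors_off)
try evDetect: (CHARGE, evDetect) → (SEEK, announce)
try evClear: (CHARGE, evClear) → (SEEK, arm_retract)  ← matches
try evDone: (CHARGE, evDone) → (CHARGE, motors_on)
try evStart: (CHARGE, evStart) → (IDLE, announce)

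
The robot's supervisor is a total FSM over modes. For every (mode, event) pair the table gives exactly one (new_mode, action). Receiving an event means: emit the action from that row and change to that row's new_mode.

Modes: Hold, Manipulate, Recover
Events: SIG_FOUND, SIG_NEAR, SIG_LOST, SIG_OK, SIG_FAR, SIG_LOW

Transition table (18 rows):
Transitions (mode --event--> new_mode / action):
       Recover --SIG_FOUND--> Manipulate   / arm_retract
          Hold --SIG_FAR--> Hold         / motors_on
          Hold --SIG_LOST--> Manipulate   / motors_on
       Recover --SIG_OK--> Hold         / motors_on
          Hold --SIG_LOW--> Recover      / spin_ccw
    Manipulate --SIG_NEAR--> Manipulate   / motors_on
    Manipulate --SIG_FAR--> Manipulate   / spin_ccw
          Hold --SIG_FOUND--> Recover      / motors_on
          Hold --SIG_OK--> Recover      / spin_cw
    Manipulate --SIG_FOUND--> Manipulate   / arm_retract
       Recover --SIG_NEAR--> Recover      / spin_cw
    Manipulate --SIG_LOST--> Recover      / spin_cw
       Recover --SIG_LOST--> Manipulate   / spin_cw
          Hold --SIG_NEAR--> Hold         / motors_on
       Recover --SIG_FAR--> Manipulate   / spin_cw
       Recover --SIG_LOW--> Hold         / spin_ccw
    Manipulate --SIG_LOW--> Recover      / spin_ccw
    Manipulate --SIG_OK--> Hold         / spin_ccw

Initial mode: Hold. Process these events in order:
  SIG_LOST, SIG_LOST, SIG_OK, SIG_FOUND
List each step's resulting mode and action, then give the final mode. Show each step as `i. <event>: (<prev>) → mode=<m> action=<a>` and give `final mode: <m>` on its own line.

final mode: Recover

1. SIG_LOST: (Hold) → mode=Manipulate action=motors_on
2. SIG_LOST: (Manipulate) → mode=Recover action=spin_cw
3. SIG_OK: (Recover) → mode=Hold action=motors_on
4. SIG_FOUND: (Hold) → mode=Recover action=motors_on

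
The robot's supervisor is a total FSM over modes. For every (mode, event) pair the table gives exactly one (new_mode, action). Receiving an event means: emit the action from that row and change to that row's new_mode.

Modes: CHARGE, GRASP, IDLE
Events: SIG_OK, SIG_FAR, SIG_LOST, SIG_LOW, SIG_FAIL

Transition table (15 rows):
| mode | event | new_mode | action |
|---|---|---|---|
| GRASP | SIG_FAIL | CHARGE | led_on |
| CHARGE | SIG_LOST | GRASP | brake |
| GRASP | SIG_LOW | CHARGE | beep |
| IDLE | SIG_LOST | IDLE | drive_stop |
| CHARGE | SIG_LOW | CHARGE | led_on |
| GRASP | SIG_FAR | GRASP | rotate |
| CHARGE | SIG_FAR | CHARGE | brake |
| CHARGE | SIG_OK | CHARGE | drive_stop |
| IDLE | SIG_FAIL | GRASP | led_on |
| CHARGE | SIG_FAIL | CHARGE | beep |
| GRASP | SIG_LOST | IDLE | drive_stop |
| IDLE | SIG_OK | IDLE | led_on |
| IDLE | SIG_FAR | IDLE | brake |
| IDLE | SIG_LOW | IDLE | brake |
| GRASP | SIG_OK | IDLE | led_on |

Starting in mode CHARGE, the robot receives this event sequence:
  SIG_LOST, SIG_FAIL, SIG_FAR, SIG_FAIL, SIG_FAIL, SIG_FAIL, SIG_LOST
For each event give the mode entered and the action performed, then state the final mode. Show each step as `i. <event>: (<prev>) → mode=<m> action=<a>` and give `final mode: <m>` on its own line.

final mode: GRASP

1. SIG_LOST: (CHARGE) → mode=GRASP action=brake
2. SIG_FAIL: (GRASP) → mode=CHARGE action=led_on
3. SIG_FAR: (CHARGE) → mode=CHARGE action=brake
4. SIG_FAIL: (CHARGE) → mode=CHARGE action=beep
5. SIG_FAIL: (CHARGE) → mode=CHARGE action=beep
6. SIG_FAIL: (CHARGE) → mode=CHARGE action=beep
7. SIG_LOST: (CHARGE) → mode=GRASP action=brake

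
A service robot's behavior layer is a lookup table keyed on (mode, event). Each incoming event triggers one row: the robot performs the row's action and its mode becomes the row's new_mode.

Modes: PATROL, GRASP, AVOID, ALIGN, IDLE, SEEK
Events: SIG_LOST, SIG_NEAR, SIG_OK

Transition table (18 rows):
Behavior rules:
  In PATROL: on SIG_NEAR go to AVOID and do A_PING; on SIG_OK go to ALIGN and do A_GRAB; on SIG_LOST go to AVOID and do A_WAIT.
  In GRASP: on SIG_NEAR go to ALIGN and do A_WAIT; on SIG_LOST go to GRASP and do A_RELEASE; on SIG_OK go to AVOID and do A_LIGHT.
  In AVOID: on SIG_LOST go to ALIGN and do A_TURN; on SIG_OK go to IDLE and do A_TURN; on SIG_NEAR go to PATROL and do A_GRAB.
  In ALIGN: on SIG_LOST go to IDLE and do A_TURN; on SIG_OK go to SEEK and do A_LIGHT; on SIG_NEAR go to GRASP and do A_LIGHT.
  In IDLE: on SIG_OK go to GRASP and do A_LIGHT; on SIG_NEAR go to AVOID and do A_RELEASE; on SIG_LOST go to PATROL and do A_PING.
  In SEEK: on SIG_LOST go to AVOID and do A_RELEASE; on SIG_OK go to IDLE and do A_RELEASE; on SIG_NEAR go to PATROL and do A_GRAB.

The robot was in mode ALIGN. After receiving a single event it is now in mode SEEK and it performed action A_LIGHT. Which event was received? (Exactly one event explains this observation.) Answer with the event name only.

SIG_OK

try SIG_LOST: (ALIGN, SIG_LOST) → (IDLE, A_TURN)
try SIG_NEAR: (ALIGN, SIG_NEAR) → (GRASP, A_LIGHT)
try SIG_OK: (ALIGN, SIG_OK) → (SEEK, A_LIGHT)  ← matches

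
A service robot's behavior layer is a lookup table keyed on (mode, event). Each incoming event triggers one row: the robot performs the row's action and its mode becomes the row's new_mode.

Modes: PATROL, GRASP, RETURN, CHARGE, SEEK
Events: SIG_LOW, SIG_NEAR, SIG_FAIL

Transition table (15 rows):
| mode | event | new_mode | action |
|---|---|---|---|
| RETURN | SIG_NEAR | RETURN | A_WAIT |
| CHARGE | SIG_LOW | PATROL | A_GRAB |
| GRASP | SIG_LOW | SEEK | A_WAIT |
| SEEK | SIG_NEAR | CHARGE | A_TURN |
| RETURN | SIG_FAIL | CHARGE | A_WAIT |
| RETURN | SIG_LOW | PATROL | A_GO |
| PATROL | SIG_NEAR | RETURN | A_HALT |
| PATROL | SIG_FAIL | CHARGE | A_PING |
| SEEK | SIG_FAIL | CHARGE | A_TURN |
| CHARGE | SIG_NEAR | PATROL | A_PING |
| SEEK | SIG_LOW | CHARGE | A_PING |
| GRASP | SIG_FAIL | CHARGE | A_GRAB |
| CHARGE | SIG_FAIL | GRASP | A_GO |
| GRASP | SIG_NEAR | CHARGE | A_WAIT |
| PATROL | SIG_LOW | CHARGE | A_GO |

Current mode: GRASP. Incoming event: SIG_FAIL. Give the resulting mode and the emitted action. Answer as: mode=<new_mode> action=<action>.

current mode = GRASP; filter table to that mode:
  (GRASP, SIG_LOW) → (SEEK, A_WAIT)
  (GRASP, SIG_FAIL) → (CHARGE, A_GRAB)  ← event matches
  (GRASP, SIG_NEAR) → (CHARGE, A_WAIT)
event = SIG_FAIL selects (CHARGE, A_GRAB)

mode=CHARGE action=A_GRAB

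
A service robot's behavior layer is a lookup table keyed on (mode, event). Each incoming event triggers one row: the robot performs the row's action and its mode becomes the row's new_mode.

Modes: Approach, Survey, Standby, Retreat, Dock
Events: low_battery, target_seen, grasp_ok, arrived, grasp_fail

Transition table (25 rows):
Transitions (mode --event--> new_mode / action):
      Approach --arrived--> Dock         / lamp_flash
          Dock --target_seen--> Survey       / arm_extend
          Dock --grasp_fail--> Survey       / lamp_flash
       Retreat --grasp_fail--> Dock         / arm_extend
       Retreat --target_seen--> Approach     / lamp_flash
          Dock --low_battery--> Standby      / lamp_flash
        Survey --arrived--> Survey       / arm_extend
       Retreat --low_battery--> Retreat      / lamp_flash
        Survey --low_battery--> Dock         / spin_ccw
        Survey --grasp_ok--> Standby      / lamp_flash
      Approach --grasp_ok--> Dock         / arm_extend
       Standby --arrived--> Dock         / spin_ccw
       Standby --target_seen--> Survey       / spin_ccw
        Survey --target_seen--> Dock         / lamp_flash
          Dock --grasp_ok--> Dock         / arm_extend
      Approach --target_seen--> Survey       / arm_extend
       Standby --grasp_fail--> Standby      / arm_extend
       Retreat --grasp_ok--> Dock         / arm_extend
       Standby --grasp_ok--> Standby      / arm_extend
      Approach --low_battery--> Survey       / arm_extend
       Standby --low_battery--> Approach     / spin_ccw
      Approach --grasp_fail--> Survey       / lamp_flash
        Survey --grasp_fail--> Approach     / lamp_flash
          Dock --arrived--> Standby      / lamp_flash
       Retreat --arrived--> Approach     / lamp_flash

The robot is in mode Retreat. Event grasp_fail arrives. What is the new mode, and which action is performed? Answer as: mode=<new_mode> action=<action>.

current mode = Retreat; filter table to that mode:
  (Retreat, grasp_fail) → (Dock, arm_extend)  ← event matches
  (Retreat, target_seen) → (Approach, lamp_flash)
  (Retreat, low_battery) → (Retreat, lamp_flash)
  (Retreat, grasp_ok) → (Dock, arm_extend)
  (Retreat, arrived) → (Approach, lamp_flash)
event = grasp_fail selects (Dock, arm_extend)

mode=Dock action=arm_extend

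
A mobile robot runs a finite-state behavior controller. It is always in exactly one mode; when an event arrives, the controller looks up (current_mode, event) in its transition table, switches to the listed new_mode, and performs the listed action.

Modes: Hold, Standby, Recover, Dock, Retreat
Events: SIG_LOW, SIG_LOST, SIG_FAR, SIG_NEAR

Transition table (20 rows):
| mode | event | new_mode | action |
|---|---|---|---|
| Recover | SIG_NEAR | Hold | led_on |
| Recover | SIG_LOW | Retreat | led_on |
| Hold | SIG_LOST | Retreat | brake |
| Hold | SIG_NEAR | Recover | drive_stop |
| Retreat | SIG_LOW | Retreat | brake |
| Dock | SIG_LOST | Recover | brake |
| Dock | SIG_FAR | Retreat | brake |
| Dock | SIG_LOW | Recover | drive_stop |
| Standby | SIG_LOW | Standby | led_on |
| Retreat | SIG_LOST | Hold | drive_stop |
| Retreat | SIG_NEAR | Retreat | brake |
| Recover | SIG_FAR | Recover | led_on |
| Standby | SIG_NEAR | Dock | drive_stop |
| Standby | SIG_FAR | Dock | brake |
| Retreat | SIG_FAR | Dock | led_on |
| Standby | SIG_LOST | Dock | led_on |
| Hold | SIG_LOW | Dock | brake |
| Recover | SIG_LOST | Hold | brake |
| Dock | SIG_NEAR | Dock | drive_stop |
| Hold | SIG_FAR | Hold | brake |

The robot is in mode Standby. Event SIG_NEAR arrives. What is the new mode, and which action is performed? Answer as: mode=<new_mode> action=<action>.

current mode = Standby; filter table to that mode:
  (Standby, SIG_LOW) → (Standby, led_on)
  (Standby, SIG_NEAR) → (Dock, drive_stop)  ← event matches
  (Standby, SIG_FAR) → (Dock, brake)
  (Standby, SIG_LOST) → (Dock, led_on)
event = SIG_NEAR selects (Dock, drive_stop)

mode=Dock action=drive_stop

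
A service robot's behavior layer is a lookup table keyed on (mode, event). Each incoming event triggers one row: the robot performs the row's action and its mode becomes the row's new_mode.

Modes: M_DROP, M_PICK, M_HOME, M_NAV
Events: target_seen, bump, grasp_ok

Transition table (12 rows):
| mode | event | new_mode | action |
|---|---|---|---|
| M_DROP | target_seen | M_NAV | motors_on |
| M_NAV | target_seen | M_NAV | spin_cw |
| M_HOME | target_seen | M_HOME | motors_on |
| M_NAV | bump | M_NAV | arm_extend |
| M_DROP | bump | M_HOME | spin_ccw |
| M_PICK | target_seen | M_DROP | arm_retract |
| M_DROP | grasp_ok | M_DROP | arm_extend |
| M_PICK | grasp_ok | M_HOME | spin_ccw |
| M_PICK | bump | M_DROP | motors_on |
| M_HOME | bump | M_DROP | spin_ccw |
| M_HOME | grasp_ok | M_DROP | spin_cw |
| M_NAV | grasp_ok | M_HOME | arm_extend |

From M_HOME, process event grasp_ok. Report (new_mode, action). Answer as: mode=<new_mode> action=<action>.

mode=M_DROP action=spin_cw

current mode = M_HOME; filter table to that mode:
  (M_HOME, target_seen) → (M_HOME, motors_on)
  (M_HOME, bump) → (M_DROP, spin_ccw)
  (M_HOME, grasp_ok) → (M_DROP, spin_cw)  ← event matches
event = grasp_ok selects (M_DROP, spin_cw)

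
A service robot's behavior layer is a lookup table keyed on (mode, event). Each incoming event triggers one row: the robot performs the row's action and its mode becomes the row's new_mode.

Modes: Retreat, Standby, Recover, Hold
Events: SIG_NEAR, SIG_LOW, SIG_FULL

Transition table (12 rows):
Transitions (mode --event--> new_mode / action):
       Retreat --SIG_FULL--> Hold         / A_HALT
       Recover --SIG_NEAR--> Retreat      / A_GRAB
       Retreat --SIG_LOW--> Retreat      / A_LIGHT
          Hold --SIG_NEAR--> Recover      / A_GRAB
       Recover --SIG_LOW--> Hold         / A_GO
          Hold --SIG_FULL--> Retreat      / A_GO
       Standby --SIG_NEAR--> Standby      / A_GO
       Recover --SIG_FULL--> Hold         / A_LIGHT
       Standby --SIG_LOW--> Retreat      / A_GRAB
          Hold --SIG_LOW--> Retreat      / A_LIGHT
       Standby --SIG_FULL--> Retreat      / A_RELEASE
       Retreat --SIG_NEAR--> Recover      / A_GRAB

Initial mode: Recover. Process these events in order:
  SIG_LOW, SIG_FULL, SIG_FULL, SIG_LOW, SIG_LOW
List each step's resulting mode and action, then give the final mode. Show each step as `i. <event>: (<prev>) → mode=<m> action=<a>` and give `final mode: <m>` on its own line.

1. SIG_LOW: (Recover) → mode=Hold action=A_GO
2. SIG_FULL: (Hold) → mode=Retreat action=A_GO
3. SIG_FULL: (Retreat) → mode=Hold action=A_HALT
4. SIG_LOW: (Hold) → mode=Retreat action=A_LIGHT
5. SIG_LOW: (Retreat) → mode=Retreat action=A_LIGHT

final mode: Retreat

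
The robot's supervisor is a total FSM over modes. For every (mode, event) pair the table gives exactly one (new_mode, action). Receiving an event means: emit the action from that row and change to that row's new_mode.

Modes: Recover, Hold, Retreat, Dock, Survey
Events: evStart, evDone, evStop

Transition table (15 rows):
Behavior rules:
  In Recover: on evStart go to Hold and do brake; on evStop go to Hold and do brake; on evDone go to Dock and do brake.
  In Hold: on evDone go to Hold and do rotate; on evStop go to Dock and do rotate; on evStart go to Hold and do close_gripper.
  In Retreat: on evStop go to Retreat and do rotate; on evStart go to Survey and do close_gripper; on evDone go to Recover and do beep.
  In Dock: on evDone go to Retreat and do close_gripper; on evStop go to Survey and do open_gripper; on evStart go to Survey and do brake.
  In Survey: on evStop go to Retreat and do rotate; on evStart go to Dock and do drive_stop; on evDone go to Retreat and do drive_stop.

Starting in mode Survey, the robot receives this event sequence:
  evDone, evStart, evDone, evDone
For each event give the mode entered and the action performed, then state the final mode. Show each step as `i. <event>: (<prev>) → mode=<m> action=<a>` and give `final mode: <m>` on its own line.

final mode: Recover

1. evDone: (Survey) → mode=Retreat action=drive_stop
2. evStart: (Retreat) → mode=Survey action=close_gripper
3. evDone: (Survey) → mode=Retreat action=drive_stop
4. evDone: (Retreat) → mode=Recover action=beep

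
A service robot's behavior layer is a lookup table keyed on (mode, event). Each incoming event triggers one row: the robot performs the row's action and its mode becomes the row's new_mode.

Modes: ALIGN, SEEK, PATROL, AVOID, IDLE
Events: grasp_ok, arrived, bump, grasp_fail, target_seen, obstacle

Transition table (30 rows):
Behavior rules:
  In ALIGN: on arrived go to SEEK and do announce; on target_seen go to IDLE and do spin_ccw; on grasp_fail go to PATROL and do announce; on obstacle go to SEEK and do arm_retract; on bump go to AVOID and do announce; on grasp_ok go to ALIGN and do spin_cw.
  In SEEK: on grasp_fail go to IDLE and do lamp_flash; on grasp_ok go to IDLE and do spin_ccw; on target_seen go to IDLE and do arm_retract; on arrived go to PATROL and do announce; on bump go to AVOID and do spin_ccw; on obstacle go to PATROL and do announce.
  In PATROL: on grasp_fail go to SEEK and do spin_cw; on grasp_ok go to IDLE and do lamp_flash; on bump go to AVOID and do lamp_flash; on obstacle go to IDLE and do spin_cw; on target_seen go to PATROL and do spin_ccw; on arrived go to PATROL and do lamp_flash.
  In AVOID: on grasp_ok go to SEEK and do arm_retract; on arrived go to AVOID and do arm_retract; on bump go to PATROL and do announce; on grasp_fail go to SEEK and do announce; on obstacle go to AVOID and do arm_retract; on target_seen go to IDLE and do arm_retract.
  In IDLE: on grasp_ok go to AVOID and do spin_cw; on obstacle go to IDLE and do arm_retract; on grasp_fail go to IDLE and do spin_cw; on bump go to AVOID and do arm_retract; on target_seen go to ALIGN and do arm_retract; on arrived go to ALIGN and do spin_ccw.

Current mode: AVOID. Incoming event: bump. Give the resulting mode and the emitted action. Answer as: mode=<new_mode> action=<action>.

current mode = AVOID; filter table to that mode:
  (AVOID, grasp_ok) → (SEEK, arm_retract)
  (AVOID, arrived) → (AVOID, arm_retract)
  (AVOID, bump) → (PATROL, announce)  ← event matches
  (AVOID, grasp_fail) → (SEEK, announce)
  (AVOID, obstacle) → (AVOID, arm_retract)
  (AVOID, target_seen) → (IDLE, arm_retract)
event = bump selects (PATROL, announce)

mode=PATROL action=announce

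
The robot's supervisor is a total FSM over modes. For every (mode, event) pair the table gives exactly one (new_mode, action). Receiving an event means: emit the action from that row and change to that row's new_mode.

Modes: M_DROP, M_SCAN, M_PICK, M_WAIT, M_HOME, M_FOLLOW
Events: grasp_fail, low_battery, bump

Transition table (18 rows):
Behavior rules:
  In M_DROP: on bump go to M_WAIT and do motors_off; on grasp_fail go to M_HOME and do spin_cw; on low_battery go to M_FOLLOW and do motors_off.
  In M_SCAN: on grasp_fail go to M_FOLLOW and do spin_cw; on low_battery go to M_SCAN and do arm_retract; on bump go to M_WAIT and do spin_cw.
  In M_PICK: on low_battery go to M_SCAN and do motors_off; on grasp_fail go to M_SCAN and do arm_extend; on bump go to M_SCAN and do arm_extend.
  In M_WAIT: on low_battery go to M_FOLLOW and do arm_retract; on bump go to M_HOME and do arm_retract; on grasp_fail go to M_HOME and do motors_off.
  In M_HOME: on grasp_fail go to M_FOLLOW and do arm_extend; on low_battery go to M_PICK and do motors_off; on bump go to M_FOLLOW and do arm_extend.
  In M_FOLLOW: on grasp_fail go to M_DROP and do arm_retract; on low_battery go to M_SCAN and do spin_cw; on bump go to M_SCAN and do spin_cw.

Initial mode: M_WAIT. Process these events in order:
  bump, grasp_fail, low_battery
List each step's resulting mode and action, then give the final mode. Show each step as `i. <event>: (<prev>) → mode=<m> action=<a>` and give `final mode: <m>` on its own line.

final mode: M_SCAN

1. bump: (M_WAIT) → mode=M_HOME action=arm_retract
2. grasp_fail: (M_HOME) → mode=M_FOLLOW action=arm_extend
3. low_battery: (M_FOLLOW) → mode=M_SCAN action=spin_cw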